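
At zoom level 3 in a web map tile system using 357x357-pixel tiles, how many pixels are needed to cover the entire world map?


tiles per axis = 2^3 = 8
total tiles = 8^2 = 64
pixels per axis = 8 * 357 = 2856
total pixels = 2856^2 = 8156736

8156736 pixels


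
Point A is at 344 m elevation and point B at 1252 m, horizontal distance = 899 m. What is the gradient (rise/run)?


gradient = (1252 - 344) / 899 = 908 / 899 = 1.01

1.01


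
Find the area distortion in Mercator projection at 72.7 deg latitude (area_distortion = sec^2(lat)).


area_distortion = 1/cos^2(72.7) = 11.308

11.308


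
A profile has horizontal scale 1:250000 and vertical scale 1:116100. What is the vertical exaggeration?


VE = horizontal_scale / vertical_scale = 250000 / 116100 ≈ 2.2

2.2x


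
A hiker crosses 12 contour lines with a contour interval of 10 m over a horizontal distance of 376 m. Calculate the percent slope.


elevation change = 12 * 10 = 120 m
slope = 120 / 376 * 100 = 31.9%

31.9%


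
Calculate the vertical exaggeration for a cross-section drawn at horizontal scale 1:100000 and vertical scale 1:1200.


VE = horizontal_scale / vertical_scale = 100000 / 1200 ≈ 83.3

83.3x


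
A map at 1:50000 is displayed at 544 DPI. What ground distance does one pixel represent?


pixel_cm = 2.54 / 544 ≈ 0.004669 cm
ground = pixel_cm * 50000 / 100 = 2.54 * 50000 / (544 * 100) = 127000 / 54400 ≈ 2.33 m

2.33 m


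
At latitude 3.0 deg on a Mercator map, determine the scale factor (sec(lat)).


SF = 1 / cos(3.0) = 1 / 0.99863 = 1.001

1.001


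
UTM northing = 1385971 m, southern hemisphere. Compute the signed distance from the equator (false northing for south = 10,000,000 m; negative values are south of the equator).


For southern: actual = 1385971 - 10000000 = -8614029 m

-8614029 m


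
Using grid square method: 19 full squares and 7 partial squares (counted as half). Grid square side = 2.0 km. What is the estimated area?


effective squares = 19 + 7 * 0.5 = 22.5
area = 22.5 * 4.0 = 90.0 km^2

90.0 km^2


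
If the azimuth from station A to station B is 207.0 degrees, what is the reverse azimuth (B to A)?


back azimuth = (207.0 + 180) mod 360 = 27.0 degrees

27.0 degrees


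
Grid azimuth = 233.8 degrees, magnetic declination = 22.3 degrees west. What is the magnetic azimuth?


magnetic azimuth = grid azimuth - declination (east +ve)
mag_az = 233.8 - -22.3 = 256.1 degrees

256.1 degrees


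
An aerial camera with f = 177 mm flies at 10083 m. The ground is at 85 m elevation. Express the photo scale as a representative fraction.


scale = f / (H - h) = 177 mm / 9998 m = 177 / 9998000 = 1:56486

1:56486


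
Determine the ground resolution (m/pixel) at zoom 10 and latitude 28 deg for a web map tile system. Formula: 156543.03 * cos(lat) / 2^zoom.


res = 156543.03 * cos(28) / 2^10 = 156543.03 * 0.88294759 / 1024 = 134.98 m/pixel

134.98 m/pixel


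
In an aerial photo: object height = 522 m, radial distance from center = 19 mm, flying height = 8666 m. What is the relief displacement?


d = h * r / H = 522 * 19 / 8666 = 1.14 mm

1.14 mm


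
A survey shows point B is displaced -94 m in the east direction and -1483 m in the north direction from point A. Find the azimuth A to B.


az = atan2(-94, -1483) = -176.4 deg
adjusted to 0-360: 183.6 degrees

183.6 degrees


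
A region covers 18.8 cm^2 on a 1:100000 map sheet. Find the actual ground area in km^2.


ground_area = 18.8 * (100000/100)^2 = 18800000.0 m^2 = 18.8 km^2

18.8 km^2


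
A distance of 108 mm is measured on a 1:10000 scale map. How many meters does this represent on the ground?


ground = 108 mm * 10000 / 1000 = 1080.0 m

1080.0 m


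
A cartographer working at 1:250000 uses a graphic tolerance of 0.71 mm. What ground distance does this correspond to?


ground = 0.71 mm * 250000 / 1000 = 177.5 m

177.5 m


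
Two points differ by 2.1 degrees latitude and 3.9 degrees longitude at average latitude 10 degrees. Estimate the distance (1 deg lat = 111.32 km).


dlat_km = 2.1 * 111.32 = 233.772
dlon_km = 3.9 * 111.32 * cos(10) ≈ 427.552
dist = sqrt(233.772^2 + 427.552^2) ≈ 487.3 km

487.3 km


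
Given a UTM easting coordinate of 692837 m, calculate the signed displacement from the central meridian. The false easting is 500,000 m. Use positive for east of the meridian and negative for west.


displacement = 692837 - 500000 = 192837 m

192837 m


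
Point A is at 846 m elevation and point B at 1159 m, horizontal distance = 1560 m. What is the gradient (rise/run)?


gradient = (1159 - 846) / 1560 = 313 / 1560 = 0.2006

0.2006


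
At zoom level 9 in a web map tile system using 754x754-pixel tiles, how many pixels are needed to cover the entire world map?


tiles per axis = 2^9 = 512
total tiles = 512^2 = 262144
pixels per axis = 512 * 754 = 386048
total pixels = 386048^2 = 149033058304

149033058304 pixels


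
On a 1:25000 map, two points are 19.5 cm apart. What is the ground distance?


ground = 19.5 cm * 25000 / 100 = 4875.0 m = 4.875 km

4.875 km


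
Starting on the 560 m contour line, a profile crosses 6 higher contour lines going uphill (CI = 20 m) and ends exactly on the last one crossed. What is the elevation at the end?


elevation = 560 + 6 * 20 = 680 m

680 m


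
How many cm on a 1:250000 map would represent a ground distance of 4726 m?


map_cm = 4726 * 100 / 250000 = 1.8904 cm ≈ 1.89 cm

1.89 cm


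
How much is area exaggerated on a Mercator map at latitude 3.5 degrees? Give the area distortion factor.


area_distortion = 1/cos^2(3.5) = 1.004

1.004


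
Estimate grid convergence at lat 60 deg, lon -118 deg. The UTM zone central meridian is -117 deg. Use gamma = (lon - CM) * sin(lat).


gamma = (-118 - -117) * sin(60) = -1 * 0.866025 = -0.866 degrees

-0.866 degrees


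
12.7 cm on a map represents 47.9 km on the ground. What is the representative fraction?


ground = 47.9 km = 4790000 cm; RF denominator = ground / map = 4790000 / 12.7 ≈ 377165; RF = 1:377165

1:377165


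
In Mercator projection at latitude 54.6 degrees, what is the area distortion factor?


area_distortion = 1/cos^2(54.6) = 2.98

2.98


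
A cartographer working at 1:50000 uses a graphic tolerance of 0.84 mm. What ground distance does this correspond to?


ground = 0.84 mm * 50000 / 1000 = 42.0 m

42.0 m


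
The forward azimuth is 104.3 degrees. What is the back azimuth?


back azimuth = (104.3 + 180) mod 360 = 284.3 degrees

284.3 degrees


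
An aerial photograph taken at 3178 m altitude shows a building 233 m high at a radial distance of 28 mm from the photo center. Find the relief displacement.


d = h * r / H = 233 * 28 / 3178 = 2.05 mm

2.05 mm


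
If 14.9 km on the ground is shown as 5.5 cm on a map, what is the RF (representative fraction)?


ground = 14.9 km = 1490000 cm; RF denominator = ground / map = 1490000 / 5.5 ≈ 270909; RF = 1:270909

1:270909


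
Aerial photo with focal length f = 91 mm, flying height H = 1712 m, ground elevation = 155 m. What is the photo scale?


scale = f / (H - h) = 91 mm / 1557 m = 91 / 1557000 = 1:17110

1:17110


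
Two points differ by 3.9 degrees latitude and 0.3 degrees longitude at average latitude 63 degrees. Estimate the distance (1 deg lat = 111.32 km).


dlat_km = 3.9 * 111.32 = 434.148
dlon_km = 0.3 * 111.32 * cos(63) ≈ 15.161
dist = sqrt(434.148^2 + 15.161^2) ≈ 434.4 km

434.4 km


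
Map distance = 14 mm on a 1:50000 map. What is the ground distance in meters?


ground = 14 mm * 50000 / 1000 = 700.0 m

700.0 m


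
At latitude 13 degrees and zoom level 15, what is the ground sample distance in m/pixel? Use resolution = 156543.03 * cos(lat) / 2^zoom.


res = 156543.03 * cos(13) / 2^15 = 156543.03 * 0.97437006 / 32768 = 4.65 m/pixel

4.65 m/pixel


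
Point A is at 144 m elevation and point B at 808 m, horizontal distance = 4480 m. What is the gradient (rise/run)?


gradient = (808 - 144) / 4480 = 664 / 4480 = 0.1482

0.1482


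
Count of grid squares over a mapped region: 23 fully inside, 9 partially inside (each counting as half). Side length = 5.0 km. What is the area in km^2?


effective squares = 23 + 9 * 0.5 = 27.5
area = 27.5 * 25.0 = 687.5 km^2

687.5 km^2


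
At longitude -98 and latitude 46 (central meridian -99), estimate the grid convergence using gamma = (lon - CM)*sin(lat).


gamma = (-98 - -99) * sin(46) = 1 * 0.71934 = 0.719 degrees

0.719 degrees


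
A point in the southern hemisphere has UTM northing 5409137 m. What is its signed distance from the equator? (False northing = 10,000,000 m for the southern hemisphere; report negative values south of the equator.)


For southern: actual = 5409137 - 10000000 = -4590863 m

-4590863 m


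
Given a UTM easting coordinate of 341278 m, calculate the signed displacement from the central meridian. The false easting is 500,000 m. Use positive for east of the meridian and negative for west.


displacement = 341278 - 500000 = -158722 m

-158722 m


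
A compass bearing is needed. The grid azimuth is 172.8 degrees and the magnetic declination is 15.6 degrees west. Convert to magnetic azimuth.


magnetic azimuth = grid azimuth - declination (east +ve)
mag_az = 172.8 - -15.6 = 188.4 degrees

188.4 degrees


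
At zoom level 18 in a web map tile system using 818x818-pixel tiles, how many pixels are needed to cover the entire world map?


tiles per axis = 2^18 = 262144
total tiles = 262144^2 = 68719476736
pixels per axis = 262144 * 818 = 214433792
total pixels = 214433792^2 = 45981851151499264

45981851151499264 pixels


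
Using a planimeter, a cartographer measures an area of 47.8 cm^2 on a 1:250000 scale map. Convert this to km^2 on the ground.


ground_area = 47.8 * (250000/100)^2 = 298750000.0 m^2 = 298.75 km^2

298.75 km^2


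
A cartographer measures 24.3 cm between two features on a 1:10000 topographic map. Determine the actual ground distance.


ground = 24.3 cm * 10000 / 100 = 2430.0 m = 2.43 km

2.43 km


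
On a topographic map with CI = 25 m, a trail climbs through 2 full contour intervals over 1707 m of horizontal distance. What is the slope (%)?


elevation change = 2 * 25 = 50 m
slope = 50 / 1707 * 100 = 2.9%

2.9%


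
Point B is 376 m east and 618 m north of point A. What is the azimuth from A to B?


az = atan2(376, 618) = 31.3 deg
adjusted to 0-360: 31.3 degrees

31.3 degrees


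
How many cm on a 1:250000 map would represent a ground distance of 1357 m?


map_cm = 1357 * 100 / 250000 = 0.5428 cm ≈ 0.54 cm

0.54 cm


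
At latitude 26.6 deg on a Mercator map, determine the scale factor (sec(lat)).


SF = 1 / cos(26.6) = 1 / 0.894154 = 1.118

1.118


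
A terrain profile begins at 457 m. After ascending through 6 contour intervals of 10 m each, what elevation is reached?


elevation = 457 + 6 * 10 = 517 m

517 m


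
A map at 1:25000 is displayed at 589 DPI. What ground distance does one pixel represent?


pixel_cm = 2.54 / 589 ≈ 0.004312 cm
ground = pixel_cm * 25000 / 100 = 2.54 * 25000 / (589 * 100) = 63500 / 58900 ≈ 1.08 m

1.08 m


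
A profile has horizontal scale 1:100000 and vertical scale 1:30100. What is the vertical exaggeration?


VE = horizontal_scale / vertical_scale = 100000 / 30100 ≈ 3.3

3.3x


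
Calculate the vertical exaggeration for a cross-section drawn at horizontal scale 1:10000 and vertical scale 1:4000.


VE = horizontal_scale / vertical_scale = 10000 / 4000 = 2.5

2.5x


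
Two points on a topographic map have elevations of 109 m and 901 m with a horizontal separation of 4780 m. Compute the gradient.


gradient = (901 - 109) / 4780 = 792 / 4780 = 0.1657

0.1657


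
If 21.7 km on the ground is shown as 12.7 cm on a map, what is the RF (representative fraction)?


ground = 21.7 km = 2170000 cm; RF denominator = ground / map = 2170000 / 12.7 ≈ 170866; RF = 1:170866

1:170866


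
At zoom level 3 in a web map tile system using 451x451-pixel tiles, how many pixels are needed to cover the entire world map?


tiles per axis = 2^3 = 8
total tiles = 8^2 = 64
pixels per axis = 8 * 451 = 3608
total pixels = 3608^2 = 13017664

13017664 pixels


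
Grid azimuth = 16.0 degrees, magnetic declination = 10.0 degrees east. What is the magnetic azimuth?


magnetic azimuth = grid azimuth - declination (east +ve)
mag_az = 16.0 - 10.0 = 6.0 degrees

6.0 degrees


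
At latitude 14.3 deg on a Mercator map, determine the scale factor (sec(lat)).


SF = 1 / cos(14.3) = 1 / 0.969016 = 1.032

1.032


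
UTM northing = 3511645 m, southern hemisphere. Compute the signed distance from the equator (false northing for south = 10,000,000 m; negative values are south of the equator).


For southern: actual = 3511645 - 10000000 = -6488355 m

-6488355 m


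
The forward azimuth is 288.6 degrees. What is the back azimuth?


back azimuth = (288.6 + 180) mod 360 = 108.6 degrees

108.6 degrees


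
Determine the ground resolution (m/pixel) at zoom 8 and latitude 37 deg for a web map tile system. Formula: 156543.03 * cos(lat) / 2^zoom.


res = 156543.03 * cos(37) / 2^8 = 156543.03 * 0.79863551 / 256 = 488.36 m/pixel

488.36 m/pixel


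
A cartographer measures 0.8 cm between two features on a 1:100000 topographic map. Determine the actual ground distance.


ground = 0.8 cm * 100000 / 100 = 800.0 m

800.0 m


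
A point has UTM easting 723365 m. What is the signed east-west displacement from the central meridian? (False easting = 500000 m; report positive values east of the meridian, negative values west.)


displacement = 723365 - 500000 = 223365 m

223365 m


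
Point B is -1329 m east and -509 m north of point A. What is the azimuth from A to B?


az = atan2(-1329, -509) = -111.0 deg
adjusted to 0-360: 249.0 degrees

249.0 degrees


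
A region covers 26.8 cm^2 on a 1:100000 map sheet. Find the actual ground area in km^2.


ground_area = 26.8 * (100000/100)^2 = 26800000.0 m^2 = 26.8 km^2

26.8 km^2


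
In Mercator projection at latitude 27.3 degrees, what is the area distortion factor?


area_distortion = 1/cos^2(27.3) = 1.266

1.266


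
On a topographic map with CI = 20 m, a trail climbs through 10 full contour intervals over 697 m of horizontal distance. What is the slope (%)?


elevation change = 10 * 20 = 200 m
slope = 200 / 697 * 100 = 28.7%

28.7%


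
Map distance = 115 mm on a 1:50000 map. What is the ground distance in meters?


ground = 115 mm * 50000 / 1000 = 5750.0 m

5750.0 m


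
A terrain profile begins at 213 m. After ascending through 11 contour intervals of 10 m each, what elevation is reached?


elevation = 213 + 11 * 10 = 323 m

323 m


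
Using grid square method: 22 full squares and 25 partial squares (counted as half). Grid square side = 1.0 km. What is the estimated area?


effective squares = 22 + 25 * 0.5 = 34.5
area = 34.5 * 1.0 = 34.5 km^2

34.5 km^2


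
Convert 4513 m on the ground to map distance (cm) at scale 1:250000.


map_cm = 4513 * 100 / 250000 = 1.8052 cm ≈ 1.81 cm

1.81 cm


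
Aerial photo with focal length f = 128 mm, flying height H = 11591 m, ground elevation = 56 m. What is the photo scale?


scale = f / (H - h) = 128 mm / 11535 m = 128 / 11535000 = 1:90117

1:90117


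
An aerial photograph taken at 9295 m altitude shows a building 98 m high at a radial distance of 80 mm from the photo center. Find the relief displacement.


d = h * r / H = 98 * 80 / 9295 = 0.84 mm

0.84 mm


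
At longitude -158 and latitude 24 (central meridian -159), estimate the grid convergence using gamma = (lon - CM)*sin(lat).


gamma = (-158 - -159) * sin(24) = 1 * 0.406737 = 0.407 degrees

0.407 degrees


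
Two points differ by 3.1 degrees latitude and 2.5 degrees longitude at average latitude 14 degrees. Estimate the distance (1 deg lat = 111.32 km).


dlat_km = 3.1 * 111.32 = 345.092
dlon_km = 2.5 * 111.32 * cos(14) ≈ 270.033
dist = sqrt(345.092^2 + 270.033^2) ≈ 438.2 km

438.2 km


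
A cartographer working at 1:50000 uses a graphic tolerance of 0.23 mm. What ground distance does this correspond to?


ground = 0.23 mm * 50000 / 1000 = 11.5 m

11.5 m


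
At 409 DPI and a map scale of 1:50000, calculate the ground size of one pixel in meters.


pixel_cm = 2.54 / 409 ≈ 0.00621 cm
ground = pixel_cm * 50000 / 100 = 2.54 * 50000 / (409 * 100) = 127000 / 40900 ≈ 3.11 m

3.11 m


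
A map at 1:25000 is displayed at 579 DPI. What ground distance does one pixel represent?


pixel_cm = 2.54 / 579 ≈ 0.004387 cm
ground = pixel_cm * 25000 / 100 = 2.54 * 25000 / (579 * 100) = 63500 / 57900 ≈ 1.1 m

1.1 m


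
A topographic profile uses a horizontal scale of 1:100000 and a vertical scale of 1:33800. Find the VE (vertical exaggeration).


VE = horizontal_scale / vertical_scale = 100000 / 33800 ≈ 3.0

3.0x


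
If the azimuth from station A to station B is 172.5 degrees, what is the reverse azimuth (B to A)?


back azimuth = (172.5 + 180) mod 360 = 352.5 degrees

352.5 degrees


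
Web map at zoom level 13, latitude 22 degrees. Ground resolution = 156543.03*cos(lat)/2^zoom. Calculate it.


res = 156543.03 * cos(22) / 2^13 = 156543.03 * 0.92718385 / 8192 = 17.72 m/pixel

17.72 m/pixel


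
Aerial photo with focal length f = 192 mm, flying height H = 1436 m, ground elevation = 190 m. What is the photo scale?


scale = f / (H - h) = 192 mm / 1246 m = 192 / 1246000 = 1:6490

1:6490


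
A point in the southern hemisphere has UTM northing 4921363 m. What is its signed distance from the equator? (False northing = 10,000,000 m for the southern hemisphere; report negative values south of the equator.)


For southern: actual = 4921363 - 10000000 = -5078637 m

-5078637 m


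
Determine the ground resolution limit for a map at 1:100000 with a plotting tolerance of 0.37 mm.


ground = 0.37 mm * 100000 / 1000 = 37.0 m

37.0 m


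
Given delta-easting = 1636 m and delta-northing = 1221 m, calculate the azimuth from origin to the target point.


az = atan2(1636, 1221) = 53.3 deg
adjusted to 0-360: 53.3 degrees

53.3 degrees


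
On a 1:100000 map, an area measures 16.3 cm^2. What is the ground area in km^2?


ground_area = 16.3 * (100000/100)^2 = 16300000.0 m^2 = 16.3 km^2

16.3 km^2


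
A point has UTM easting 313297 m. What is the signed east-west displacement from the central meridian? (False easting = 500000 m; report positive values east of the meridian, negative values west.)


displacement = 313297 - 500000 = -186703 m

-186703 m


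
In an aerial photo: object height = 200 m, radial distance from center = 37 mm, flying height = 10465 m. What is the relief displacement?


d = h * r / H = 200 * 37 / 10465 = 0.71 mm

0.71 mm


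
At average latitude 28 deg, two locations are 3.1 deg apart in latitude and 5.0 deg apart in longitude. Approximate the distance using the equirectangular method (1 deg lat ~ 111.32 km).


dlat_km = 3.1 * 111.32 = 345.092
dlon_km = 5.0 * 111.32 * cos(28) ≈ 491.449
dist = sqrt(345.092^2 + 491.449^2) ≈ 600.5 km

600.5 km


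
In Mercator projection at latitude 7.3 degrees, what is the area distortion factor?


area_distortion = 1/cos^2(7.3) = 1.016

1.016


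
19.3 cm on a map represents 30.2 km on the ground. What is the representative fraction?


ground = 30.2 km = 3020000 cm; RF denominator = ground / map = 3020000 / 19.3 ≈ 156477; RF = 1:156477

1:156477


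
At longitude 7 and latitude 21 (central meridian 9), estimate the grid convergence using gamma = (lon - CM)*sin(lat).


gamma = (7 - 9) * sin(21) = -2 * 0.358368 = -0.717 degrees

-0.717 degrees


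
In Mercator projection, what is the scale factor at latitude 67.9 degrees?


SF = 1 / cos(67.9) = 1 / 0.376224 = 2.658

2.658


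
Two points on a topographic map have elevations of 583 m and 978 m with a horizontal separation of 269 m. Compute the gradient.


gradient = (978 - 583) / 269 = 395 / 269 = 1.4684

1.4684


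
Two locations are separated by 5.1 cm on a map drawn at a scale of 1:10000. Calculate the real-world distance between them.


ground = 5.1 cm * 10000 / 100 = 510.0 m

510.0 m


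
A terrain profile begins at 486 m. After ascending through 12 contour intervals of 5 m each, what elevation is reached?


elevation = 486 + 12 * 5 = 546 m

546 m


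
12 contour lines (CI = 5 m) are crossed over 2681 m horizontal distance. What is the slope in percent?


elevation change = 12 * 5 = 60 m
slope = 60 / 2681 * 100 = 2.2%

2.2%


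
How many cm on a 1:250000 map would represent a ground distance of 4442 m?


map_cm = 4442 * 100 / 250000 = 1.7768 cm ≈ 1.78 cm

1.78 cm


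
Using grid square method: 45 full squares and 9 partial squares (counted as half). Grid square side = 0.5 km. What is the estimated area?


effective squares = 45 + 9 * 0.5 = 49.5
area = 49.5 * 0.25 = 12.375 km^2

12.375 km^2


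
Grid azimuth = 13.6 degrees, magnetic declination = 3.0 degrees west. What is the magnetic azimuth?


magnetic azimuth = grid azimuth - declination (east +ve)
mag_az = 13.6 - -3.0 = 16.6 degrees

16.6 degrees


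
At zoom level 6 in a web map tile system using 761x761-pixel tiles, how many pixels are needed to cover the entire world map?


tiles per axis = 2^6 = 64
total tiles = 64^2 = 4096
pixels per axis = 64 * 761 = 48704
total pixels = 48704^2 = 2372079616

2372079616 pixels


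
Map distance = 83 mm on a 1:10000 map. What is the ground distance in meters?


ground = 83 mm * 10000 / 1000 = 830.0 m

830.0 m


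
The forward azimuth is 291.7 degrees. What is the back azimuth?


back azimuth = (291.7 + 180) mod 360 = 111.7 degrees

111.7 degrees


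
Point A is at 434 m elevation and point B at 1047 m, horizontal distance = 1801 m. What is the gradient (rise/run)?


gradient = (1047 - 434) / 1801 = 613 / 1801 = 0.3404

0.3404


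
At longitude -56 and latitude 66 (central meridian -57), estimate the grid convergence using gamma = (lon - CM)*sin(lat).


gamma = (-56 - -57) * sin(66) = 1 * 0.913545 = 0.914 degrees

0.914 degrees


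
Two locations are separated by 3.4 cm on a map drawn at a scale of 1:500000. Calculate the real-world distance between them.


ground = 3.4 cm * 500000 / 100 = 17000.0 m = 17.0 km

17.0 km


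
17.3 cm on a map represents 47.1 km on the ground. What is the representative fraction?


ground = 47.1 km = 4710000 cm; RF denominator = ground / map = 4710000 / 17.3 ≈ 272254; RF = 1:272254

1:272254


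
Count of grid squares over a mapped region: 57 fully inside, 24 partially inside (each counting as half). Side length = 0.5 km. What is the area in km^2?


effective squares = 57 + 24 * 0.5 = 69.0
area = 69.0 * 0.25 = 17.25 km^2

17.25 km^2


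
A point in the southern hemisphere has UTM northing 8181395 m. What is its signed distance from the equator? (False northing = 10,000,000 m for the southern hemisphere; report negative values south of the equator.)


For southern: actual = 8181395 - 10000000 = -1818605 m

-1818605 m


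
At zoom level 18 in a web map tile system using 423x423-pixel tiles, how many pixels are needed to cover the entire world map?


tiles per axis = 2^18 = 262144
total tiles = 262144^2 = 68719476736
pixels per axis = 262144 * 423 = 110886912
total pixels = 110886912^2 = 12295907252895744

12295907252895744 pixels


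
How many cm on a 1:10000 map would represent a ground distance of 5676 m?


map_cm = 5676 * 100 / 10000 = 56.76 cm

56.76 cm


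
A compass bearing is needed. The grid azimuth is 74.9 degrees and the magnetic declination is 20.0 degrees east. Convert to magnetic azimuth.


magnetic azimuth = grid azimuth - declination (east +ve)
mag_az = 74.9 - 20.0 = 54.9 degrees

54.9 degrees


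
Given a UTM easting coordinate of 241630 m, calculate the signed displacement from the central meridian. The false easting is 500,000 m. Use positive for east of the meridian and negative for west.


displacement = 241630 - 500000 = -258370 m

-258370 m


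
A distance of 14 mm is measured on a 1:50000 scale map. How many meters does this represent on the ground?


ground = 14 mm * 50000 / 1000 = 700.0 m

700.0 m


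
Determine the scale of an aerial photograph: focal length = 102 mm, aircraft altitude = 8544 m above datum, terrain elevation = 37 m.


scale = f / (H - h) = 102 mm / 8507 m = 102 / 8507000 = 1:83402

1:83402


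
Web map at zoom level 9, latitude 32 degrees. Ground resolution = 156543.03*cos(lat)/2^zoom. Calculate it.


res = 156543.03 * cos(32) / 2^9 = 156543.03 * 0.8480481 / 512 = 259.29 m/pixel

259.29 m/pixel


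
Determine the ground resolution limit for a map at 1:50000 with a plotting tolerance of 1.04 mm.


ground = 1.04 mm * 50000 / 1000 = 52.0 m

52.0 m


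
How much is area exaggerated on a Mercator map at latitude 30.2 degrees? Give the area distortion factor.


area_distortion = 1/cos^2(30.2) = 1.339

1.339


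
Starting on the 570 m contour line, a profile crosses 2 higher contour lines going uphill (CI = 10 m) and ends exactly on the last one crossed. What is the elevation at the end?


elevation = 570 + 2 * 10 = 590 m

590 m


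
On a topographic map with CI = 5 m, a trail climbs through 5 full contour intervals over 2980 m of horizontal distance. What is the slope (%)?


elevation change = 5 * 5 = 25 m
slope = 25 / 2980 * 100 = 0.8%

0.8%


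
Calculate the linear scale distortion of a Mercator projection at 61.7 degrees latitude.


SF = 1 / cos(61.7) = 1 / 0.474088 = 2.109

2.109


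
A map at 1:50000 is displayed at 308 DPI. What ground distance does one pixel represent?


pixel_cm = 2.54 / 308 ≈ 0.008247 cm
ground = pixel_cm * 50000 / 100 = 2.54 * 50000 / (308 * 100) = 127000 / 30800 ≈ 4.12 m

4.12 m


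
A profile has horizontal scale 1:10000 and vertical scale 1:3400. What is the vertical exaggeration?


VE = horizontal_scale / vertical_scale = 10000 / 3400 ≈ 2.9

2.9x


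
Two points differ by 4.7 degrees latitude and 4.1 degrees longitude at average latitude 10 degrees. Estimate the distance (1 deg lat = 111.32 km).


dlat_km = 4.7 * 111.32 = 523.204
dlon_km = 4.1 * 111.32 * cos(10) ≈ 449.478
dist = sqrt(523.204^2 + 449.478^2) ≈ 689.8 km

689.8 km


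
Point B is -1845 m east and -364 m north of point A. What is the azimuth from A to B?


az = atan2(-1845, -364) = -101.2 deg
adjusted to 0-360: 258.8 degrees

258.8 degrees


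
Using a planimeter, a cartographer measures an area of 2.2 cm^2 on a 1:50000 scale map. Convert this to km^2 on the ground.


ground_area = 2.2 * (50000/100)^2 = 550000.0 m^2 = 0.55 km^2

0.55 km^2


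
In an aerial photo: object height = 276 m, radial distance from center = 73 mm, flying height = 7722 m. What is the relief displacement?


d = h * r / H = 276 * 73 / 7722 = 2.61 mm

2.61 mm


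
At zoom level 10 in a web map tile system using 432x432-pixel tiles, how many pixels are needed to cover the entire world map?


tiles per axis = 2^10 = 1024
total tiles = 1024^2 = 1048576
pixels per axis = 1024 * 432 = 442368
total pixels = 442368^2 = 195689447424

195689447424 pixels


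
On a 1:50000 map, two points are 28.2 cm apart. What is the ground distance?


ground = 28.2 cm * 50000 / 100 = 14100.0 m = 14.1 km

14.1 km


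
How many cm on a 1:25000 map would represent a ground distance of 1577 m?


map_cm = 1577 * 100 / 25000 = 6.308 cm ≈ 6.31 cm

6.31 cm


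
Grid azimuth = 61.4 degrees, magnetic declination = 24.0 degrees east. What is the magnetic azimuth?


magnetic azimuth = grid azimuth - declination (east +ve)
mag_az = 61.4 - 24.0 = 37.4 degrees

37.4 degrees


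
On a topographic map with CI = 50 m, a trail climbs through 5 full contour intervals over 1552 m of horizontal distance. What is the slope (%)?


elevation change = 5 * 50 = 250 m
slope = 250 / 1552 * 100 = 16.1%

16.1%


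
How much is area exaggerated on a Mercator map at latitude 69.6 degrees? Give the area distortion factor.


area_distortion = 1/cos^2(69.6) = 8.23

8.23


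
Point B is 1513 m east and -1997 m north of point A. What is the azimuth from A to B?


az = atan2(1513, -1997) = 142.9 deg
adjusted to 0-360: 142.9 degrees

142.9 degrees


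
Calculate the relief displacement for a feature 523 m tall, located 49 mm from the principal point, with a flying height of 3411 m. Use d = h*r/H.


d = h * r / H = 523 * 49 / 3411 = 7.51 mm

7.51 mm


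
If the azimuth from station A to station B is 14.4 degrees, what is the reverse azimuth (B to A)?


back azimuth = (14.4 + 180) mod 360 = 194.4 degrees

194.4 degrees


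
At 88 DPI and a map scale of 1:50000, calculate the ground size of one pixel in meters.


pixel_cm = 2.54 / 88 ≈ 0.028864 cm
ground = pixel_cm * 50000 / 100 = 2.54 * 50000 / (88 * 100) = 127000 / 8800 ≈ 14.43 m

14.43 m


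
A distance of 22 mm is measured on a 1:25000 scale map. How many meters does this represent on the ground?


ground = 22 mm * 25000 / 1000 = 550.0 m

550.0 m


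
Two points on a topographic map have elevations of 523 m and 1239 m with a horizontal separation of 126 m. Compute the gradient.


gradient = (1239 - 523) / 126 = 716 / 126 = 5.6825

5.6825


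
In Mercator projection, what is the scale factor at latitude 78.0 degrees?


SF = 1 / cos(78.0) = 1 / 0.207912 = 4.81

4.81


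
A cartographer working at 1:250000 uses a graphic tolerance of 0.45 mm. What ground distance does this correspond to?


ground = 0.45 mm * 250000 / 1000 = 112.5 m

112.5 m


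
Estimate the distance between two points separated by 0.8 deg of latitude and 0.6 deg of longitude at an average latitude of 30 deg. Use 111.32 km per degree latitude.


dlat_km = 0.8 * 111.32 = 89.056
dlon_km = 0.6 * 111.32 * cos(30) ≈ 57.844
dist = sqrt(89.056^2 + 57.844^2) ≈ 106.2 km

106.2 km


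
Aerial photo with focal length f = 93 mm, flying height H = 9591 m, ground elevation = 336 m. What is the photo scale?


scale = f / (H - h) = 93 mm / 9255 m = 93 / 9255000 = 1:99516

1:99516


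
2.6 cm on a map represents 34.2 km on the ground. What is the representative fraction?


ground = 34.2 km = 3420000 cm; RF denominator = ground / map = 3420000 / 2.6 ≈ 1315385; RF = 1:1315385

1:1315385


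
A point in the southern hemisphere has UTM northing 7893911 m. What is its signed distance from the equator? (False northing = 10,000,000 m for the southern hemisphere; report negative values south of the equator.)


For southern: actual = 7893911 - 10000000 = -2106089 m

-2106089 m


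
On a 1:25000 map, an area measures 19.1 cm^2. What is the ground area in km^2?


ground_area = 19.1 * (25000/100)^2 = 1193750.0 m^2 = 1.19375 km^2 ≈ 1.194 km^2

1.194 km^2


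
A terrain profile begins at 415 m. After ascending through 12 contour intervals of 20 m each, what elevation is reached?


elevation = 415 + 12 * 20 = 655 m

655 m


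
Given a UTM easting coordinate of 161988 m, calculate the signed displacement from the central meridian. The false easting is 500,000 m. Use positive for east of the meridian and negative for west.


displacement = 161988 - 500000 = -338012 m

-338012 m


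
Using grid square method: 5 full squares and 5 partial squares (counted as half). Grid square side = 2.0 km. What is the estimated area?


effective squares = 5 + 5 * 0.5 = 7.5
area = 7.5 * 4.0 = 30.0 km^2

30.0 km^2


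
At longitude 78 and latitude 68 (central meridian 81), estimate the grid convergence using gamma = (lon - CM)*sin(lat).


gamma = (78 - 81) * sin(68) = -3 * 0.927184 = -2.782 degrees

-2.782 degrees


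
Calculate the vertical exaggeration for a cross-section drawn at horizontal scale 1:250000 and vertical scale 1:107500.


VE = horizontal_scale / vertical_scale = 250000 / 107500 ≈ 2.3

2.3x


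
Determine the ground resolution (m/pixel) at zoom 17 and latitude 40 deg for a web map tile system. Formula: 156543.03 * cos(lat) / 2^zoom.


res = 156543.03 * cos(40) / 2^17 = 156543.03 * 0.76604444 / 131072 = 0.91 m/pixel

0.91 m/pixel


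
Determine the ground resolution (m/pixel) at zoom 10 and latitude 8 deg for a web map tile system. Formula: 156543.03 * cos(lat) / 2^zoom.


res = 156543.03 * cos(8) / 2^10 = 156543.03 * 0.99026807 / 1024 = 151.39 m/pixel

151.39 m/pixel


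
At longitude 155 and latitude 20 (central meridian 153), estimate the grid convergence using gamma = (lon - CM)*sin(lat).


gamma = (155 - 153) * sin(20) = 2 * 0.34202 = 0.684 degrees

0.684 degrees


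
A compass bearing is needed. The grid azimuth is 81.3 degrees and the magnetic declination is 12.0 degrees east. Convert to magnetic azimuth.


magnetic azimuth = grid azimuth - declination (east +ve)
mag_az = 81.3 - 12.0 = 69.3 degrees

69.3 degrees


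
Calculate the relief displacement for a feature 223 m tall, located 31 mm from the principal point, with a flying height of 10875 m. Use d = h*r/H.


d = h * r / H = 223 * 31 / 10875 = 0.64 mm

0.64 mm


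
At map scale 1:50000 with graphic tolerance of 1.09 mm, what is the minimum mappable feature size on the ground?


ground = 1.09 mm * 50000 / 1000 = 54.5 m

54.5 m


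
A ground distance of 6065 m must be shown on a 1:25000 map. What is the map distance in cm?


map_cm = 6065 * 100 / 25000 = 24.26 cm

24.26 cm


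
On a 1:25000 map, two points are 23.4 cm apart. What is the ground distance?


ground = 23.4 cm * 25000 / 100 = 5850.0 m = 5.85 km

5.85 km


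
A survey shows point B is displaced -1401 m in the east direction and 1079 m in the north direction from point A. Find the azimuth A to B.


az = atan2(-1401, 1079) = -52.4 deg
adjusted to 0-360: 307.6 degrees

307.6 degrees


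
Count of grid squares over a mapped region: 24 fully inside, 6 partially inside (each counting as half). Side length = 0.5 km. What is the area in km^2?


effective squares = 24 + 6 * 0.5 = 27.0
area = 27.0 * 0.25 = 6.75 km^2

6.75 km^2


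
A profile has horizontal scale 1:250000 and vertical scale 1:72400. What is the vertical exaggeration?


VE = horizontal_scale / vertical_scale = 250000 / 72400 ≈ 3.5

3.5x


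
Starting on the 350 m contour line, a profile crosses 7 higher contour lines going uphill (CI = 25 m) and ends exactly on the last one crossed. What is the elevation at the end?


elevation = 350 + 7 * 25 = 525 m

525 m


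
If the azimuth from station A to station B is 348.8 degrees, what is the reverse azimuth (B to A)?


back azimuth = (348.8 + 180) mod 360 = 168.8 degrees

168.8 degrees


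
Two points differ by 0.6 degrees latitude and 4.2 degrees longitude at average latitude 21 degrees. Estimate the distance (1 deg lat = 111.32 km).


dlat_km = 0.6 * 111.32 = 66.792
dlon_km = 4.2 * 111.32 * cos(21) ≈ 436.49
dist = sqrt(66.792^2 + 436.49^2) ≈ 441.6 km

441.6 km


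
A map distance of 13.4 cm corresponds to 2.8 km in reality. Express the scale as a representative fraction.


ground = 2.8 km = 280000 cm; RF denominator = ground / map = 280000 / 13.4 ≈ 20896; RF = 1:20896

1:20896


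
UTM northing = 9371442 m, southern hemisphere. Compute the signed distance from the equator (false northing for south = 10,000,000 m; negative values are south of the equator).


For southern: actual = 9371442 - 10000000 = -628558 m

-628558 m


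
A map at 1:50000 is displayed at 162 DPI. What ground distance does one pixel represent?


pixel_cm = 2.54 / 162 ≈ 0.015679 cm
ground = pixel_cm * 50000 / 100 = 2.54 * 50000 / (162 * 100) = 127000 / 16200 ≈ 7.84 m

7.84 m


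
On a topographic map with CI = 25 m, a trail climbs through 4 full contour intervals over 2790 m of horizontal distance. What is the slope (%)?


elevation change = 4 * 25 = 100 m
slope = 100 / 2790 * 100 = 3.6%

3.6%


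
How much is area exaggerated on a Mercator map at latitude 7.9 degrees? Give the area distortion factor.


area_distortion = 1/cos^2(7.9) = 1.019

1.019


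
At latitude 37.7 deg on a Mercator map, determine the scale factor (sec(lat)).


SF = 1 / cos(37.7) = 1 / 0.791224 = 1.264

1.264


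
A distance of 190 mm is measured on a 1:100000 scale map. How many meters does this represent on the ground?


ground = 190 mm * 100000 / 1000 = 19000.0 m

19000.0 m


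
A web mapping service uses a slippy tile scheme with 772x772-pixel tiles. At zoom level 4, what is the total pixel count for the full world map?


tiles per axis = 2^4 = 16
total tiles = 16^2 = 256
pixels per axis = 16 * 772 = 12352
total pixels = 12352^2 = 152571904

152571904 pixels


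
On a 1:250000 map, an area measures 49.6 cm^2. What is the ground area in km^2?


ground_area = 49.6 * (250000/100)^2 = 310000000.0 m^2 = 310.0 km^2

310.0 km^2


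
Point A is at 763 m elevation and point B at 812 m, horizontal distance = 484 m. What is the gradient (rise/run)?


gradient = (812 - 763) / 484 = 49 / 484 = 0.1012

0.1012


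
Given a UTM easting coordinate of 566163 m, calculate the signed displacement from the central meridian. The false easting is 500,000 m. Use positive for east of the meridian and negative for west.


displacement = 566163 - 500000 = 66163 m

66163 m


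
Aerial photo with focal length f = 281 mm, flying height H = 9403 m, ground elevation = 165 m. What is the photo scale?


scale = f / (H - h) = 281 mm / 9238 m = 281 / 9238000 = 1:32875

1:32875


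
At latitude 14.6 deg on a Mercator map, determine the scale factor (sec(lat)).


SF = 1 / cos(14.6) = 1 / 0.967709 = 1.033

1.033


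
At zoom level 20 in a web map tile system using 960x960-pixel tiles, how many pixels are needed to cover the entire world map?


tiles per axis = 2^20 = 1048576
total tiles = 1048576^2 = 1099511627776
pixels per axis = 1048576 * 960 = 1006632960
total pixels = 1006632960^2 = 1013309916158361600

1013309916158361600 pixels


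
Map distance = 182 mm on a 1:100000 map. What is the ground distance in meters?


ground = 182 mm * 100000 / 1000 = 18200.0 m

18200.0 m


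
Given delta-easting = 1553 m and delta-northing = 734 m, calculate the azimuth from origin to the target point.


az = atan2(1553, 734) = 64.7 deg
adjusted to 0-360: 64.7 degrees

64.7 degrees


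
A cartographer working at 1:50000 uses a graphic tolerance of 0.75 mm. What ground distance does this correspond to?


ground = 0.75 mm * 50000 / 1000 = 37.5 m

37.5 m


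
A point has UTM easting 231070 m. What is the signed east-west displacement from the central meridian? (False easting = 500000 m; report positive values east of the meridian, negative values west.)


displacement = 231070 - 500000 = -268930 m

-268930 m


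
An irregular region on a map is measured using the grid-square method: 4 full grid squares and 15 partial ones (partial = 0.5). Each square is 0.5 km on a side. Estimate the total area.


effective squares = 4 + 15 * 0.5 = 11.5
area = 11.5 * 0.25 = 2.875 km^2

2.875 km^2


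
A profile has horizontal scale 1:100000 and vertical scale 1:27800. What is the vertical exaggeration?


VE = horizontal_scale / vertical_scale = 100000 / 27800 ≈ 3.6

3.6x


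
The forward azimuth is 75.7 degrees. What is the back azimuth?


back azimuth = (75.7 + 180) mod 360 = 255.7 degrees

255.7 degrees


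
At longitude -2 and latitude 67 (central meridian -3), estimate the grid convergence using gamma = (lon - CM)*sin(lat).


gamma = (-2 - -3) * sin(67) = 1 * 0.920505 = 0.921 degrees

0.921 degrees
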